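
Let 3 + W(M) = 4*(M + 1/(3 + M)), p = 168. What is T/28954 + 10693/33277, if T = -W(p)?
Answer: 49135487231/164758886118 ≈ 0.29823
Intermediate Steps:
W(M) = -3 + 4*M + 4/(3 + M) (W(M) = -3 + 4*(M + 1/(3 + M)) = -3 + (4*M + 4/(3 + M)) = -3 + 4*M + 4/(3 + M))
T = -114403/171 (T = -(-5 + 4*168² + 9*168)/(3 + 168) = -(-5 + 4*28224 + 1512)/171 = -(-5 + 112896 + 1512)/171 = -114403/171 ≈ -669.02)
T/28954 + 10693/33277 = -114403/171/28954 + 10693/33277 = -114403/171*1/28954 + 10693*(1/33277) = -114403/4951134 + 10693/33277 = 49135487231/164758886118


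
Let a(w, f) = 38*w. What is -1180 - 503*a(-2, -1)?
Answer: 37048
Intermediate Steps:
-1180 - 503*a(-2, -1) = -1180 - 19114*(-2) = -1180 - 503*(-76) = -1180 + 38228 = 37048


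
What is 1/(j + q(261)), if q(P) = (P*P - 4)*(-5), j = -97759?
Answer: -1/438344 ≈ -2.2813e-6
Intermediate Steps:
q(P) = 20 - 5*P² (q(P) = (P² - 4)*(-5) = (-4 + P²)*(-5) = 20 - 5*P²)
1/(j + q(261)) = 1/(-97759 + (20 - 5*261²)) = 1/(-97759 + (20 - 5*68121)) = 1/(-97759 + (20 - 340605)) = 1/(-97759 - 340585) = 1/(-438344) = -1/438344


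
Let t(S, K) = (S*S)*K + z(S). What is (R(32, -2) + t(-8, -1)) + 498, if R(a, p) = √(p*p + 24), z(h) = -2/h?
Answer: 1737/4 + 2*√7 ≈ 439.54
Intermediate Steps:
t(S, K) = -2/S + K*S² (t(S, K) = (S*S)*K - 2/S = S²*K - 2/S = K*S² - 2/S = -2/S + K*S²)
R(a, p) = √(24 + p²) (R(a, p) = √(p² + 24) = √(24 + p²))
(R(32, -2) + t(-8, -1)) + 498 = (√(24 + (-2)²) + (-2 - 1*(-8)³)/(-8)) + 498 = (√(24 + 4) - (-2 - 1*(-512))/8) + 498 = (√28 - (-2 + 512)/8) + 498 = (2*√7 - ⅛*510) + 498 = (2*√7 - 255/4) + 498 = (-255/4 + 2*√7) + 498 = 1737/4 + 2*√7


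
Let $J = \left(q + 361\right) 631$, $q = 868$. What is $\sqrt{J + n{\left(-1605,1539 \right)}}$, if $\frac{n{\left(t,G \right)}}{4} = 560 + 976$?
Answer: $\sqrt{781643} \approx 884.11$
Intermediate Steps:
$n{\left(t,G \right)} = 6144$ ($n{\left(t,G \right)} = 4 \left(560 + 976\right) = 4 \cdot 1536 = 6144$)
$J = 775499$ ($J = \left(868 + 361\right) 631 = 1229 \cdot 631 = 775499$)
$\sqrt{J + n{\left(-1605,1539 \right)}} = \sqrt{775499 + 6144} = \sqrt{781643}$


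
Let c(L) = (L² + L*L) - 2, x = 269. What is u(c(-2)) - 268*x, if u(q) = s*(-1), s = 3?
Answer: -72095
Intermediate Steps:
c(L) = -2 + 2*L² (c(L) = (L² + L²) - 2 = 2*L² - 2 = -2 + 2*L²)
u(q) = -3 (u(q) = 3*(-1) = -3)
u(c(-2)) - 268*x = -3 - 268*269 = -3 - 72092 = -72095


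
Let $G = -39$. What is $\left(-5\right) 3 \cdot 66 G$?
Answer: $38610$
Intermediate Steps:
$\left(-5\right) 3 \cdot 66 G = \left(-5\right) 3 \cdot 66 \left(-39\right) = \left(-15\right) 66 \left(-39\right) = \left(-990\right) \left(-39\right) = 38610$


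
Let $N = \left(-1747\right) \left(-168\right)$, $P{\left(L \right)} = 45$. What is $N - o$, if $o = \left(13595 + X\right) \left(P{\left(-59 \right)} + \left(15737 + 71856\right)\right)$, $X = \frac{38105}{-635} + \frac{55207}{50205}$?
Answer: $- \frac{7561866015102782}{6376035} \approx -1.186 \cdot 10^{9}$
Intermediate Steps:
$X = - \frac{375601016}{6376035}$ ($X = 38105 \left(- \frac{1}{635}\right) + 55207 \cdot \frac{1}{50205} = - \frac{7621}{127} + \frac{55207}{50205} = - \frac{375601016}{6376035} \approx -58.908$)
$o = \frac{7563737355871142}{6376035}$ ($o = \left(13595 - \frac{375601016}{6376035}\right) \left(45 + \left(15737 + 71856\right)\right) = \frac{86306594809 \left(45 + 87593\right)}{6376035} = \frac{86306594809}{6376035} \cdot 87638 = \frac{7563737355871142}{6376035} \approx 1.1863 \cdot 10^{9}$)
$N = 293496$
$N - o = 293496 - \frac{7563737355871142}{6376035} = - \frac{7561866015102782}{6376035}$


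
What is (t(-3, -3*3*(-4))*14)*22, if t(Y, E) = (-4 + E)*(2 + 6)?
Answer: 78848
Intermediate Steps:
t(Y, E) = -32 + 8*E (t(Y, E) = (-4 + E)*8 = -32 + 8*E)
(t(-3, -3*3*(-4))*14)*22 = ((-32 + 8*(-3*3*(-4)))*14)*22 = ((-32 + 8*(-9*(-4)))*14)*22 = ((-32 + 8*36)*14)*22 = ((-32 + 288)*14)*22 = (256*14)*22 = 3584*22 = 78848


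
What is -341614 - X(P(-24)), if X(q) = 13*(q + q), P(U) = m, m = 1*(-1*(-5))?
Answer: -341744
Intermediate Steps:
m = 5 (m = 1*5 = 5)
P(U) = 5
X(q) = 26*q (X(q) = 13*(2*q) = 26*q)
-341614 - X(P(-24)) = -341614 - 26*5 = -341614 - 1*130 = -341614 - 130 = -341744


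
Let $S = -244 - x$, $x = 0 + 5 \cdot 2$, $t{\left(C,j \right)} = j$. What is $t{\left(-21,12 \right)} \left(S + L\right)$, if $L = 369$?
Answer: $1380$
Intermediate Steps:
$x = 10$ ($x = 0 + 10 = 10$)
$S = -254$ ($S = -244 - 10 = -254$)
$t{\left(-21,12 \right)} \left(S + L\right) = 12 \left(-254 + 369\right) = 12 \cdot 115 = 1380$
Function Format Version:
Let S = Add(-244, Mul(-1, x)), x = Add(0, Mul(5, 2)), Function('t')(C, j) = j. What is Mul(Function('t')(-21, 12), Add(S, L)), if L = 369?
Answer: 1380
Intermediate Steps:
x = 10 (x = Add(0, 10) = 10)
S = -254 (S = Add(-244, Mul(-1, 10)) = Add(-244, -10) = -254)
Mul(Function('t')(-21, 12), Add(S, L)) = Mul(12, Add(-254, 369)) = Mul(12, 115) = 1380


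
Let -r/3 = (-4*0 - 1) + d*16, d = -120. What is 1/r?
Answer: 1/5763 ≈ 0.00017352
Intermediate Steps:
r = 5763 (r = -3*((-4*0 - 1) - 120*16) = -3*((0 - 1) - 1920) = -3*(-1 - 1920) = -3*(-1921) = 5763)
1/r = 1/5763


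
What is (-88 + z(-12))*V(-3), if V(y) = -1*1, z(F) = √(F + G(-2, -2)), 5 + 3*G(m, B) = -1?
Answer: 88 - I*√14 ≈ 88.0 - 3.7417*I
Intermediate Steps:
G(m, B) = -2 (G(m, B) = -5/3 + (⅓)*(-1) = -5/3 - ⅓ = -2)
z(F) = √(-2 + F) (z(F) = √(F - 2) = √(-2 + F))
V(y) = -1
(-88 + z(-12))*V(-3) = (-88 + √(-2 - 12))*(-1) = (-88 + √(-14))*(-1) = (-88 + I*√14)*(-1) = 88 - I*√14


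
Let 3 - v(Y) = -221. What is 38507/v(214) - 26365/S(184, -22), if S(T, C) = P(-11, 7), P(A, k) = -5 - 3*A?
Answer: -172413/224 ≈ -769.70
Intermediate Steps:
v(Y) = 224 (v(Y) = 3 - 1*(-221) = 3 + 221 = 224)
S(T, C) = 28 (S(T, C) = -5 - 3*(-11) = -5 + 33 = 28)
38507/v(214) - 26365/S(184, -22) = 38507/224 - 26365/28 = 38507*(1/224) - 26365*1/28 = 5501/32 - 26365/28 = -172413/224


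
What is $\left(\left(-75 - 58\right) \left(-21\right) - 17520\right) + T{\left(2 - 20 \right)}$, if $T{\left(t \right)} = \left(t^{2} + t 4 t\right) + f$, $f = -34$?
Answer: $-13141$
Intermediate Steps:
$T{\left(t \right)} = -34 + 5 t^{2}$ ($T{\left(t \right)} = \left(t^{2} + t 4 t\right) - 34 = \left(t^{2} + 4 t t\right) - 34 = \left(t^{2} + 4 t^{2}\right) - 34 = 5 t^{2} - 34 = -34 + 5 t^{2}$)
$\left(\left(-75 - 58\right) \left(-21\right) - 17520\right) + T{\left(2 - 20 \right)} = \left(\left(-75 - 58\right) \left(-21\right) - 17520\right) - \left(34 - 5 \left(2 - 20\right)^{2}\right) = \left(\left(-133\right) \left(-21\right) - 17520\right) - \left(34 - 5 \left(2 - 20\right)^{2}\right) = \left(2793 - 17520\right) - \left(34 - 5 \left(-18\right)^{2}\right) = -14727 + \left(-34 + 5 \cdot 324\right) = -14727 + \left(-34 + 1620\right) = -14727 + 1586 = -13141$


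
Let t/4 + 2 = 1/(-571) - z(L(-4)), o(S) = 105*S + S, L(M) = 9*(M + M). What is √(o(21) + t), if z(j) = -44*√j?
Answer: √(723156654 + 344299296*I*√2)/571 ≈ 49.457 + 15.098*I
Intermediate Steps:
L(M) = 18*M (L(M) = 9*(2*M) = 18*M)
o(S) = 106*S
t = -4572/571 + 1056*I*√2 (t = -8 + 4*(1/(-571) - (-44)*√(18*(-4))) = -8 + 4*(-1/571 - (-44)*√(-72)) = -8 + 4*(-1/571 - (-44)*6*I*√2) = -8 + 4*(-1/571 - (-264)*I*√2) = -8 + 4*(-1/571 + 264*I*√2) = -8 + (-4/571 + 1056*I*√2) = -4572/571 + 1056*I*√2 ≈ -8.007 + 1493.4*I)
√(o(21) + t) = √(106*21 + (-4572/571 + 1056*I*√2)) = √(2226 + (-4572/571 + 1056*I*√2)) = √(1266474/571 + 1056*I*√2)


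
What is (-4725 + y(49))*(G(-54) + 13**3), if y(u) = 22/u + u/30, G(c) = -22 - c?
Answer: -5158417927/490 ≈ -1.0527e+7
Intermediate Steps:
y(u) = 22/u + u/30 (y(u) = 22/u + u*(1/30) = 22/u + u/30)
(-4725 + y(49))*(G(-54) + 13**3) = (-4725 + (22/49 + (1/30)*49))*((-22 - 1*(-54)) + 13**3) = (-4725 + (22*(1/49) + 49/30))*((-22 + 54) + 2197) = (-4725 + (22/49 + 49/30))*(32 + 2197) = (-4725 + 3061/1470)*2229 = -6942689/1470*2229 = -5158417927/490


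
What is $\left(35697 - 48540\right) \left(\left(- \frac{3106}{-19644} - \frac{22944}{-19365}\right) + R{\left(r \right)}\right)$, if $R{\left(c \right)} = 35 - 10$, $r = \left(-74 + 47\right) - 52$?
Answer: $- \frac{7149991438401}{21133670} \approx -3.3832 \cdot 10^{5}$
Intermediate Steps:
$r = -79$ ($r = -27 - 52 = -79$)
$R{\left(c \right)} = 25$ ($R{\left(c \right)} = 35 - 10 = 25$)
$\left(35697 - 48540\right) \left(\left(- \frac{3106}{-19644} - \frac{22944}{-19365}\right) + R{\left(r \right)}\right) = \left(35697 - 48540\right) \left(\left(- \frac{3106}{-19644} - \frac{22944}{-19365}\right) + 25\right) = - 12843 \left(\left(\left(-3106\right) \left(- \frac{1}{19644}\right) - - \frac{7648}{6455}\right) + 25\right) = - 12843 \left(\left(\frac{1553}{9822} + \frac{7648}{6455}\right) + 25\right) = - 12843 \left(\frac{85143271}{63401010} + 25\right) = \left(-12843\right) \frac{1670168521}{63401010} = - \frac{7149991438401}{21133670}$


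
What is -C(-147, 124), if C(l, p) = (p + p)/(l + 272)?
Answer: -248/125 ≈ -1.9840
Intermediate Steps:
C(l, p) = 2*p/(272 + l) (C(l, p) = (2*p)/(272 + l) = 2*p/(272 + l))
-C(-147, 124) = -2*124/(272 - 147) = -2*124/125 = -1*248/125 = -248/125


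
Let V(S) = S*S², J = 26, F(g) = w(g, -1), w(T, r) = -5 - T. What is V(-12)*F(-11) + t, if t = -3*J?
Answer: -10446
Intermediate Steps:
F(g) = -5 - g
t = -78 (t = -3*26 = -78)
V(S) = S³
V(-12)*F(-11) + t = (-12)³*(-5 - 1*(-11)) - 78 = -1728*(-5 + 11) - 78 = -1728*6 - 78 = -10368 - 78 = -10446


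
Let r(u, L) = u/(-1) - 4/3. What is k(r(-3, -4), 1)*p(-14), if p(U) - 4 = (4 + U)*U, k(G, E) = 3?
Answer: 432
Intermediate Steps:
r(u, L) = -4/3 - u (r(u, L) = u*(-1) - 4*⅓ = -u - 4/3 = -4/3 - u)
p(U) = 4 + U*(4 + U) (p(U) = 4 + (4 + U)*U = 4 + U*(4 + U))
k(r(-3, -4), 1)*p(-14) = 3*(4 + (-14)² + 4*(-14)) = 3*(4 + 196 - 56) = 3*144 = 432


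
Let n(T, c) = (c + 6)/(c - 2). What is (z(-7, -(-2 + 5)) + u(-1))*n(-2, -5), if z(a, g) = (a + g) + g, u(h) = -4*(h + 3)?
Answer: 3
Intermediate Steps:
n(T, c) = (6 + c)/(-2 + c)
u(h) = -12 - 4*h (u(h) = -4*(3 + h) = -12 - 4*h)
z(a, g) = a + 2*g
(z(-7, -(-2 + 5)) + u(-1))*n(-2, -5) = ((-7 + 2*(-(-2 + 5))) + (-12 - 4*(-1)))*((6 - 5)/(-2 - 5)) = ((-7 + 2*(-1*3)) + (-12 + 4))*(1/(-7)) = ((-7 + 2*(-3)) - 8)*(-⅐*1) = ((-7 - 6) - 8)*(-⅐) = (-13 - 8)*(-⅐) = -21*(-⅐) = 3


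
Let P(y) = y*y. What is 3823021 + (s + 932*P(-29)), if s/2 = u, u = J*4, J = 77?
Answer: 4607449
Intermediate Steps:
u = 308 (u = 77*4 = 308)
s = 616 (s = 2*308 = 616)
P(y) = y²
3823021 + (s + 932*P(-29)) = 3823021 + (616 + 932*(-29)²) = 3823021 + (616 + 932*841) = 3823021 + (616 + 783812) = 3823021 + 784428 = 4607449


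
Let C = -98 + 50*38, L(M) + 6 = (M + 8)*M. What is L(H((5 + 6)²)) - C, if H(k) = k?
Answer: 13801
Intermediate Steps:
L(M) = -6 + M*(8 + M) (L(M) = -6 + (M + 8)*M = -6 + (8 + M)*M = -6 + M*(8 + M))
C = 1802 (C = -98 + 1900 = 1802)
L(H((5 + 6)²)) - C = (-6 + ((5 + 6)²)² + 8*(5 + 6)²) - 1*1802 = (-6 + (11²)² + 8*11²) - 1802 = (-6 + 121² + 8*121) - 1802 = (-6 + 14641 + 968) - 1802 = 15603 - 1802 = 13801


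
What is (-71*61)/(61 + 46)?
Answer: -4331/107 ≈ -40.477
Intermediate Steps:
(-71*61)/(61 + 46) = -4331/107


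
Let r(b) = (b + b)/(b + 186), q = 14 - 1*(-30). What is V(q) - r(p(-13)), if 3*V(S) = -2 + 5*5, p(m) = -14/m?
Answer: 13963/1824 ≈ 7.6552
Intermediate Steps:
q = 44 (q = 14 + 30 = 44)
r(b) = 2*b/(186 + b) (r(b) = (2*b)/(186 + b) = 2*b/(186 + b))
V(S) = 23/3 (V(S) = (-2 + 5*5)/3 = (-2 + 25)/3 = (⅓)*23 = 23/3)
V(q) - r(p(-13)) = 23/3 - 2*(-14/(-13))/(186 - 14/(-13)) = 23/3 - 2*(-14*(-1/13))/(186 - 14*(-1/13)) = 23/3 - 2*14/(13*(186 + 14/13)) = 23/3 - 2*14/(13*2432/13) = 23/3 - 2*14*13/(13*2432) = 23/3 - 1*7/608 = 23/3 - 7/608 = 13963/1824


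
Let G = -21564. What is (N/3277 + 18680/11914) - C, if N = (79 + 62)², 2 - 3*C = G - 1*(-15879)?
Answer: -110569318252/58563267 ≈ -1888.0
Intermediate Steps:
C = 5687/3 (C = ⅔ - (-21564 - 1*(-15879))/3 = ⅔ - (-21564 + 15879)/3 = ⅔ - ⅓*(-5685) = ⅔ + 1895 = 5687/3 ≈ 1895.7)
N = 19881 (N = 141² = 19881)
(N/3277 + 18680/11914) - C = (19881/3277 + 18680/11914) - 1*5687/3 = (19881*(1/3277) + 18680*(1/11914)) - 5687/3 = (19881/3277 + 9340/5957) - 5687/3 = 149038297/19521089 - 5687/3 = -110569318252/58563267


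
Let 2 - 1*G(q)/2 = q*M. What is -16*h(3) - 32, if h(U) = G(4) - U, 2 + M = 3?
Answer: 80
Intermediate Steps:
M = 1 (M = -2 + 3 = 1)
G(q) = 4 - 2*q
h(U) = -4 - U (h(U) = (4 - 2*4) - U = (4 - 8) - U = -4 - U)
-16*h(3) - 32 = -16*(-4 - 1*3) - 32 = -16*(-4 - 3) - 32 = -16*(-7) - 32 = 112 - 32 = 80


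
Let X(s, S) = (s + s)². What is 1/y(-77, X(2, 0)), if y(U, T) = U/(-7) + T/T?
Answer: 1/12 ≈ 0.083333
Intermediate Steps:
X(s, S) = 4*s² (X(s, S) = (2*s)² = 4*s²)
y(U, T) = 1 - U/7 (y(U, T) = U*(-⅐) + 1 = -U/7 + 1 = 1 - U/7)
1/y(-77, X(2, 0)) = 1/(1 - ⅐*(-77)) = 1/(1 + 11) = 1/12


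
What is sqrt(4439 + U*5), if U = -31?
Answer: 6*sqrt(119) ≈ 65.452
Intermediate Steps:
sqrt(4439 + U*5) = sqrt(4439 - 31*5) = sqrt(4439 - 155) = sqrt(4284) = 6*sqrt(119)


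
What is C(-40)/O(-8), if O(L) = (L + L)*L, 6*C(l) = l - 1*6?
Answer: -23/384 ≈ -0.059896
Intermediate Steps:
C(l) = -1 + l/6 (C(l) = (l - 1*6)/6 = (l - 6)/6 = (-6 + l)/6 = -1 + l/6)
O(L) = 2*L² (O(L) = (2*L)*L = 2*L²)
C(-40)/O(-8) = (-1 + (⅙)*(-40))/((2*(-8)²)) = (-1 - 20/3)/((2*64)) = -23/3/128 = -23/3*1/128 = -23/384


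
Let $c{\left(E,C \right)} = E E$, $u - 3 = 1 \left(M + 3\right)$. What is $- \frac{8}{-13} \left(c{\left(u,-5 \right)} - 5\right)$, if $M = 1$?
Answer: $\frac{352}{13} \approx 27.077$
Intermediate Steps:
$u = 7$ ($u = 3 + 1 \left(1 + 3\right) = 3 + 1 \cdot 4 = 3 + 4 = 7$)
$c{\left(E,C \right)} = E^{2}$
$- \frac{8}{-13} \left(c{\left(u,-5 \right)} - 5\right) = - \frac{8}{-13} \left(7^{2} - 5\right) = \left(-8\right) \left(- \frac{1}{13}\right) \left(49 - 5\right) = \frac{8}{13} \cdot 44 = \frac{352}{13}$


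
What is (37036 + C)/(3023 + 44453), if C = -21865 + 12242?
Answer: 27413/47476 ≈ 0.57741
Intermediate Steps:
C = -9623
(37036 + C)/(3023 + 44453) = (37036 - 9623)/(3023 + 44453) = 27413/47476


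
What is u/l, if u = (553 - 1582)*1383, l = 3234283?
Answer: -1423107/3234283 ≈ -0.44001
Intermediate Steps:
u = -1423107 (u = -1029*1383 = -1423107)
u/l = -1423107/3234283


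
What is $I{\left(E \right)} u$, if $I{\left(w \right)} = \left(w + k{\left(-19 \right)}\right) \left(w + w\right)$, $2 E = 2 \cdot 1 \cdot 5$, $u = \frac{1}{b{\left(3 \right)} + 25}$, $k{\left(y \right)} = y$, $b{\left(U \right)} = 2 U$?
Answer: $- \frac{140}{31} \approx -4.5161$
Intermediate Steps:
$u = \frac{1}{31}$ ($u = \frac{1}{2 \cdot 3 + 25} = \frac{1}{6 + 25} = \frac{1}{31} \approx 0.032258$)
$E = 5$ ($E = \frac{2 \cdot 1 \cdot 5}{2} = \frac{2 \cdot 5}{2} = \frac{1}{2} \cdot 10 = 5$)
$I{\left(w \right)} = 2 w \left(-19 + w\right)$ ($I{\left(w \right)} = \left(w - 19\right) \left(w + w\right) = \left(-19 + w\right) 2 w = 2 w \left(-19 + w\right)$)
$I{\left(E \right)} u = 2 \cdot 5 \left(-19 + 5\right) \frac{1}{31} = 2 \cdot 5 \left(-14\right) \frac{1}{31} = \left(-140\right) \frac{1}{31} = - \frac{140}{31}$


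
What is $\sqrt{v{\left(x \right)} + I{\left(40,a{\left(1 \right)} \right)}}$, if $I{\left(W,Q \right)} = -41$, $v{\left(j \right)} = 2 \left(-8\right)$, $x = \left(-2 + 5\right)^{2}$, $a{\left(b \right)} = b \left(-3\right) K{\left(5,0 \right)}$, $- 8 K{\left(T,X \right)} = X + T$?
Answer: $i \sqrt{57} \approx 7.5498 i$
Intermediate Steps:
$K{\left(T,X \right)} = - \frac{T}{8} - \frac{X}{8}$ ($K{\left(T,X \right)} = - \frac{X + T}{8} = - \frac{T + X}{8} = - \frac{T}{8} - \frac{X}{8}$)
$a{\left(b \right)} = \frac{15 b}{8}$ ($a{\left(b \right)} = b \left(-3\right) \left(\left(- \frac{1}{8}\right) 5 - 0\right) = - 3 b \left(- \frac{5}{8} + 0\right) = - 3 b \left(- \frac{5}{8}\right) = \frac{15 b}{8}$)
$x = 9$ ($x = 3^{2} = 9$)
$v{\left(j \right)} = -16$
$\sqrt{v{\left(x \right)} + I{\left(40,a{\left(1 \right)} \right)}} = \sqrt{-16 - 41} = \sqrt{-57} = i \sqrt{57}$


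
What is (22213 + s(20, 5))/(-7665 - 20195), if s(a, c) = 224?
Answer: -22437/27860 ≈ -0.80535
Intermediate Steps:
(22213 + s(20, 5))/(-7665 - 20195) = (22213 + 224)/(-7665 - 20195) = 22437/(-27860) = 22437*(-1/27860) = -22437/27860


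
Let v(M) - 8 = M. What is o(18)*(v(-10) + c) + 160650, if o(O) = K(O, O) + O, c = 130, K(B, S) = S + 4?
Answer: 165770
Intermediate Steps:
K(B, S) = 4 + S
o(O) = 4 + 2*O (o(O) = (4 + O) + O = 4 + 2*O)
v(M) = 8 + M
o(18)*(v(-10) + c) + 160650 = (4 + 2*18)*((8 - 10) + 130) + 160650 = (4 + 36)*(-2 + 130) + 160650 = 40*128 + 160650 = 5120 + 160650 = 165770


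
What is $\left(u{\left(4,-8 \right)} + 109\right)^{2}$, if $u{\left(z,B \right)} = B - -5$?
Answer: $11236$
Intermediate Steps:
$u{\left(z,B \right)} = 5 + B$ ($u{\left(z,B \right)} = B + 5 = 5 + B$)
$\left(u{\left(4,-8 \right)} + 109\right)^{2} = \left(\left(5 - 8\right) + 109\right)^{2} = \left(-3 + 109\right)^{2} = 106^{2} = 11236$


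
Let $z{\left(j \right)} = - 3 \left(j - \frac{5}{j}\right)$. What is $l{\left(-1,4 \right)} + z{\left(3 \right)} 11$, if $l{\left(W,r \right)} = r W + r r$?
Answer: $-32$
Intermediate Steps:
$l{\left(W,r \right)} = r^{2} + W r$ ($l{\left(W,r \right)} = W r + r^{2} = r^{2} + W r$)
$z{\left(j \right)} = - 3 j + \frac{15}{j}$
$l{\left(-1,4 \right)} + z{\left(3 \right)} 11 = 4 \left(-1 + 4\right) + \left(\left(-3\right) 3 + \frac{15}{3}\right) 11 = 4 \cdot 3 + \left(-9 + 15 \cdot \frac{1}{3}\right) 11 = 12 + \left(-9 + 5\right) 11 = 12 - 44 = -32$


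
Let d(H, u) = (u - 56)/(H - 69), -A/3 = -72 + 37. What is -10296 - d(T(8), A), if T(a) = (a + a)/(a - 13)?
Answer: -3716611/361 ≈ -10295.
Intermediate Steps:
A = 105 (A = -3*(-72 + 37) = -3*(-35) = 105)
T(a) = 2*a/(-13 + a) (T(a) = (2*a)/(-13 + a) = 2*a/(-13 + a))
d(H, u) = (-56 + u)/(-69 + H)
-10296 - d(T(8), A) = -10296 - (-56 + 105)/(-69 + 2*8/(-13 + 8)) = -10296 - 49/(-69 + 2*8/(-5)) = -10296 - 49/(-69 + 2*8*(-⅕)) = -10296 - 49/(-69 - 16/5) = -10296 - 49/(-361/5) = -10296 - (-5)*49/361 = -10296 - 1*(-245/361) = -10296 + 245/361 = -3716611/361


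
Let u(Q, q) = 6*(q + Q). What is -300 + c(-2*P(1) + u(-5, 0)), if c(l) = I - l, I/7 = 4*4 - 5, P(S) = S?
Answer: -191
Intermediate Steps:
u(Q, q) = 6*Q + 6*q (u(Q, q) = 6*(Q + q) = 6*Q + 6*q)
I = 77 (I = 7*(4*4 - 5) = 7*(16 - 5) = 7*11 = 77)
c(l) = 77 - l
-300 + c(-2*P(1) + u(-5, 0)) = -300 + (77 - (-2*1 + (6*(-5) + 6*0))) = -300 + (77 - (-2 + (-30 + 0))) = -300 + (77 - (-2 - 30)) = -300 + (77 - 1*(-32)) = -300 + (77 + 32) = -300 + 109 = -191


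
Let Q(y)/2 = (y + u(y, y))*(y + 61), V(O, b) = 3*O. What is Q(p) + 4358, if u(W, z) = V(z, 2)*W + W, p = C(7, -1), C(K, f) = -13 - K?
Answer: 99478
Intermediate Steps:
p = -20 (p = -13 - 1*7 = -13 - 7 = -20)
u(W, z) = W + 3*W*z (u(W, z) = (3*z)*W + W = 3*W*z + W = W + 3*W*z)
Q(y) = 2*(61 + y)*(y + y*(1 + 3*y)) (Q(y) = 2*((y + y*(1 + 3*y))*(y + 61)) = 2*((y + y*(1 + 3*y))*(61 + y)) = 2*((61 + y)*(y + y*(1 + 3*y))) = 2*(61 + y)*(y + y*(1 + 3*y)))
Q(p) + 4358 = 2*(-20)*(122 + 3*(-20)**2 + 185*(-20)) + 4358 = 2*(-20)*(122 + 3*400 - 3700) + 4358 = 2*(-20)*(122 + 1200 - 3700) + 4358 = 2*(-20)*(-2378) + 4358 = 95120 + 4358 = 99478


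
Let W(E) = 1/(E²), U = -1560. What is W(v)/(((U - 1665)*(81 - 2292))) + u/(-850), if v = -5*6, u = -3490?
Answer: 447936439517/109096267500 ≈ 4.1059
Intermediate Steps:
v = -30
W(E) = E⁻²
W(v)/(((U - 1665)*(81 - 2292))) + u/(-850) = 1/((-30)²*(((-1560 - 1665)*(81 - 2292)))) - 3490/(-850) = 1/(900*((-3225*(-2211)))) - 3490*(-1/850) = (1/900)/7130475 + 349/85 = (1/900)*(1/7130475) + 349/85 = 1/6417427500 + 349/85 = 447936439517/109096267500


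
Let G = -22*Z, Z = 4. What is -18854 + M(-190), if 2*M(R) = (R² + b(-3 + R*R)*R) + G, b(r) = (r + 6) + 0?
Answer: -3430633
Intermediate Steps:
b(r) = 6 + r (b(r) = (6 + r) + 0 = 6 + r)
G = -88 (G = -22*4 = -88)
M(R) = -44 + R²/2 + R*(3 + R²)/2 (M(R) = ((R² + (6 + (-3 + R*R))*R) - 88)/2 = ((R² + (6 + (-3 + R²))*R) - 88)/2 = ((R² + (3 + R²)*R) - 88)/2 = ((R² + R*(3 + R²)) - 88)/2 = (-88 + R² + R*(3 + R²))/2 = -44 + R²/2 + R*(3 + R²)/2)
-18854 + M(-190) = -18854 + (-44 + (½)*(-190)² + (½)*(-190)*(3 + (-190)²)) = -18854 + (-44 + (½)*36100 + (½)*(-190)*(3 + 36100)) = -18854 + (-44 + 18050 + (½)*(-190)*36103) = -18854 + (-44 + 18050 - 3429785) = -18854 - 3411779 = -3430633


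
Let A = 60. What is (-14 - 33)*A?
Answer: -2820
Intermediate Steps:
(-14 - 33)*A = (-14 - 33)*60 = -47*60 = -2820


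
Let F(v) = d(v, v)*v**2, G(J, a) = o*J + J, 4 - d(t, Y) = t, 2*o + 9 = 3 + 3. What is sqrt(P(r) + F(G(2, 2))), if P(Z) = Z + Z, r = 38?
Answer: 9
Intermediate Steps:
o = -3/2 (o = -9/2 + (3 + 3)/2 = -9/2 + (1/2)*6 = -9/2 + 3 = -3/2 ≈ -1.5000)
d(t, Y) = 4 - t
G(J, a) = -J/2 (G(J, a) = -3*J/2 + J = -J/2)
F(v) = v**2*(4 - v) (F(v) = (4 - v)*v**2 = v**2*(4 - v))
P(Z) = 2*Z
sqrt(P(r) + F(G(2, 2))) = sqrt(2*38 + (-1/2*2)**2*(4 - (-1)*2/2)) = sqrt(76 + (-1)**2*(4 - 1*(-1))) = sqrt(76 + 1*(4 + 1)) = sqrt(76 + 1*5) = sqrt(76 + 5) = sqrt(81) = 9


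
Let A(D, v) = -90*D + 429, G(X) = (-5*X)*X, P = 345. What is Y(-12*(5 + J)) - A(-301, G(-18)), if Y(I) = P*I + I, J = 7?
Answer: -77343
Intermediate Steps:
G(X) = -5*X**2
Y(I) = 346*I (Y(I) = 345*I + I = 346*I)
A(D, v) = 429 - 90*D
Y(-12*(5 + J)) - A(-301, G(-18)) = 346*(-12*(5 + 7)) - (429 - 90*(-301)) = 346*(-12*12) - (429 + 27090) = 346*(-144) - 1*27519 = -49824 - 27519 = -77343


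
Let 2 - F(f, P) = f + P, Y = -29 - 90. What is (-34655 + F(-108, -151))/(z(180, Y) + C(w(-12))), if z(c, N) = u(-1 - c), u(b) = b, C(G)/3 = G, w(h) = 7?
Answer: 17197/80 ≈ 214.96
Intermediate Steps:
C(G) = 3*G
Y = -119
F(f, P) = 2 - P - f (F(f, P) = 2 - (f + P) = 2 - (P + f) = 2 + (-P - f) = 2 - P - f)
z(c, N) = -1 - c
(-34655 + F(-108, -151))/(z(180, Y) + C(w(-12))) = (-34655 + (2 - 1*(-151) - 1*(-108)))/((-1 - 1*180) + 3*7) = (-34655 + (2 + 151 + 108))/((-1 - 180) + 21) = (-34655 + 261)/(-181 + 21) = -34394/(-160) = -34394*(-1/160) = 17197/80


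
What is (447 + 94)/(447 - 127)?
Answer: 541/320 ≈ 1.6906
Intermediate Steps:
(447 + 94)/(447 - 127) = 541/320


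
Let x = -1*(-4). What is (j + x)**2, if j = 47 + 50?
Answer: 10201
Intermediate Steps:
x = 4
j = 97
(j + x)**2 = (97 + 4)**2 = 101**2 = 10201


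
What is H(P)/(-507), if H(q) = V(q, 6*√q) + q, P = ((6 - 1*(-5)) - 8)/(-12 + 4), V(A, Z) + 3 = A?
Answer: 5/676 ≈ 0.0073965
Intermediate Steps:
V(A, Z) = -3 + A
P = -3/8 (P = ((6 + 5) - 8)/(-8) = (11 - 8)*(-⅛) = 3*(-⅛) = -3/8 ≈ -0.37500)
H(q) = -3 + 2*q (H(q) = (-3 + q) + q = -3 + 2*q)
H(P)/(-507) = (-3 + 2*(-3/8))/(-507) = (-3 - ¾)*(-1/507) = -15/4*(-1/507) = 5/676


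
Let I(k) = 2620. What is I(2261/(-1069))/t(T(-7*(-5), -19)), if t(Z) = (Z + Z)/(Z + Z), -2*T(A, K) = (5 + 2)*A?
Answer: 2620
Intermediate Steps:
T(A, K) = -7*A/2 (T(A, K) = -(5 + 2)*A/2 = -7*A/2)
t(Z) = 1 (t(Z) = (2*Z)/((2*Z)) = (2*Z)*(1/(2*Z)) = 1)
I(2261/(-1069))/t(T(-7*(-5), -19)) = 2620/1 = 2620*1 = 2620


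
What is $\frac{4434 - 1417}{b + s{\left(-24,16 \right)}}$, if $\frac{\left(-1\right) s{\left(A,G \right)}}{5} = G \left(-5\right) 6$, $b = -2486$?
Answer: $- \frac{3017}{86} \approx -35.081$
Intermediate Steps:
$s{\left(A,G \right)} = 150 G$ ($s{\left(A,G \right)} = - 5 G \left(-5\right) 6 = - 5 - 5 G 6 = - 5 \left(- 30 G\right) = 150 G$)
$\frac{4434 - 1417}{b + s{\left(-24,16 \right)}} = \frac{4434 - 1417}{-2486 + 150 \cdot 16} = \frac{3017}{-2486 + 2400} = \frac{3017}{-86} = 3017 \left(- \frac{1}{86}\right) = - \frac{3017}{86}$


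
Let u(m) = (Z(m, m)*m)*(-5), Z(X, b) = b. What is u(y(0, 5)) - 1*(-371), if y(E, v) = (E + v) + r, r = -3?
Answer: 351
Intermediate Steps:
y(E, v) = -3 + E + v (y(E, v) = (E + v) - 3 = -3 + E + v)
u(m) = -5*m² (u(m) = (m*m)*(-5) = m²*(-5) = -5*m²)
u(y(0, 5)) - 1*(-371) = -5*(-3 + 0 + 5)² - 1*(-371) = -5*2² + 371 = -5*4 + 371 = -20 + 371 = 351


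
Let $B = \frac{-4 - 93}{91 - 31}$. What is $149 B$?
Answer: $- \frac{14453}{60} \approx -240.88$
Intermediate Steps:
$B = - \frac{97}{60} \approx -1.6167$
$149 B = 149 \left(- \frac{97}{60}\right) = - \frac{14453}{60}$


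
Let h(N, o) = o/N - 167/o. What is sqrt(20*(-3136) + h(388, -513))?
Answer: I*sqrt(69025352195037)/33174 ≈ 250.44*I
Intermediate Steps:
h(N, o) = -167/o + o/N
sqrt(20*(-3136) + h(388, -513)) = sqrt(20*(-3136) + (-167/(-513) - 513/388)) = sqrt(-62720 + (-167*(-1/513) - 513*1/388)) = sqrt(-62720 + (167/513 - 513/388)) = sqrt(-62720 - 198373/199044) = sqrt(-12484238053/199044) = I*sqrt(69025352195037)/33174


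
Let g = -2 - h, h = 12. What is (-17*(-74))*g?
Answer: -17612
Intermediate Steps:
g = -14 (g = -2 - 1*12 = -2 - 12 = -14)
(-17*(-74))*g = -17*(-74)*(-14) = 1258*(-14) = -17612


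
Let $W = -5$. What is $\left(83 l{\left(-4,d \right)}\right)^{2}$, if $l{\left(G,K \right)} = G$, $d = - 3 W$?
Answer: $110224$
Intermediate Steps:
$d = 15$ ($d = \left(-3\right) \left(-5\right) = 15$)
$\left(83 l{\left(-4,d \right)}\right)^{2} = \left(83 \left(-4\right)\right)^{2} = \left(-332\right)^{2} = 110224$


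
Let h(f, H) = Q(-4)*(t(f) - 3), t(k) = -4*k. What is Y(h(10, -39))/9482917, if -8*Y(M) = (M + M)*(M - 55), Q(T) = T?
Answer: -5031/9482917 ≈ -0.00053053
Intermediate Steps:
h(f, H) = 12 + 16*f (h(f, H) = -4*(-4*f - 3) = -4*(-3 - 4*f) = 12 + 16*f)
Y(M) = -M*(-55 + M)/4 (Y(M) = -(M + M)*(M - 55)/8 = -2*M*(-55 + M)/8 = -M*(-55 + M)/4)
Y(h(10, -39))/9482917 = ((12 + 16*10)*(55 - (12 + 16*10))/4)/9482917 = ((12 + 160)*(55 - (12 + 160))/4)*(1/9482917) = ((¼)*172*(55 - 1*172))*(1/9482917) = ((¼)*172*(55 - 172))*(1/9482917) = ((¼)*172*(-117))*(1/9482917) = -5031*1/9482917 = -5031/9482917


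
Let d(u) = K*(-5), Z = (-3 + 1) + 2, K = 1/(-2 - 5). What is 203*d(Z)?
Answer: 145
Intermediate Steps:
K = -1/7 (K = 1/(-7) = -1/7 ≈ -0.14286)
Z = 0 (Z = -2 + 2 = 0)
d(u) = 5/7 (d(u) = -1/7*(-5) = 5/7)
203*d(Z) = 203*(5/7) = 145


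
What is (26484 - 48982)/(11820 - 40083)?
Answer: 22498/28263 ≈ 0.79602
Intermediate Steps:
(26484 - 48982)/(11820 - 40083) = -22498/(-28263) = -22498*(-1/28263) = 22498/28263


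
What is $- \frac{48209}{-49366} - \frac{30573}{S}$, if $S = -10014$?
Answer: $\frac{166002637}{41195927} \approx 4.0296$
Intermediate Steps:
$- \frac{48209}{-49366} - \frac{30573}{S} = - \frac{48209}{-49366} - \frac{30573}{-10014} = \left(-48209\right) \left(- \frac{1}{49366}\right) - - \frac{10191}{3338} = \frac{48209}{49366} + \frac{10191}{3338} = \frac{166002637}{41195927}$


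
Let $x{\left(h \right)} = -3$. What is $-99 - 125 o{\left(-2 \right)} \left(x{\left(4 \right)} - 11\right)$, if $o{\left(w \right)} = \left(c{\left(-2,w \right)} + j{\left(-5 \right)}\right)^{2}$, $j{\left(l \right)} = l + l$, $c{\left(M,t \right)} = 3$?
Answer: $85651$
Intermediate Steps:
$j{\left(l \right)} = 2 l$
$o{\left(w \right)} = 49$ ($o{\left(w \right)} = \left(3 + 2 \left(-5\right)\right)^{2} = \left(3 - 10\right)^{2} = \left(-7\right)^{2} = 49$)
$-99 - 125 o{\left(-2 \right)} \left(x{\left(4 \right)} - 11\right) = -99 - 125 \cdot 49 \left(-3 - 11\right) = -99 - 125 \cdot 49 \left(-14\right) = -99 - -85750 = -99 + 85750 = 85651$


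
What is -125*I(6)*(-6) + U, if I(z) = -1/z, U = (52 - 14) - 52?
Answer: -139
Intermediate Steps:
U = -14 (U = 38 - 52 = -14)
-125*I(6)*(-6) + U = -125*(-1/6)*(-6) - 14 = -125*(-1*⅙)*(-6) - 14 = -(-125)*(-6)/6 - 14 = -125*1 - 14 = -125 - 14 = -139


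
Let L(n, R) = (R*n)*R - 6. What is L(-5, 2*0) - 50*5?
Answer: -256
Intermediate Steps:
L(n, R) = -6 + n*R² (L(n, R) = n*R² - 6 = -6 + n*R²)
L(-5, 2*0) - 50*5 = (-6 - 5*(2*0)²) - 50*5 = (-6 - 5*0²) - 250 = (-6 - 5*0) - 250 = (-6 + 0) - 250 = -6 - 250 = -256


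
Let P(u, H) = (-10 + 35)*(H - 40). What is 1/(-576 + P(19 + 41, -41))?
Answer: -1/2601 ≈ -0.00038447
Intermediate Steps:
P(u, H) = -1000 + 25*H (P(u, H) = 25*(-40 + H) = -1000 + 25*H)
1/(-576 + P(19 + 41, -41)) = 1/(-576 + (-1000 + 25*(-41))) = 1/(-576 + (-1000 - 1025)) = 1/(-576 - 2025) = 1/(-2601) = -1/2601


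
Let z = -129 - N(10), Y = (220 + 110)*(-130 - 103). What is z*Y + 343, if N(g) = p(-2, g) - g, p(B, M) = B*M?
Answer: 7612453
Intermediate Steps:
Y = -76890 (Y = 330*(-233) = -76890)
N(g) = -3*g (N(g) = -2*g - g = -3*g)
z = -99 (z = -129 - (-3)*10 = -129 - 1*(-30) = -129 + 30 = -99)
z*Y + 343 = -99*(-76890) + 343 = 7612110 + 343 = 7612453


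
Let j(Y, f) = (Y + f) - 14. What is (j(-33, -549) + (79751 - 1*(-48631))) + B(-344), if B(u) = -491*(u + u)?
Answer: 465594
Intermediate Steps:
j(Y, f) = -14 + Y + f
B(u) = -982*u
(j(-33, -549) + (79751 - 1*(-48631))) + B(-344) = ((-14 - 33 - 549) + (79751 - 1*(-48631))) - 982*(-344) = (-596 + (79751 + 48631)) + 337808 = (-596 + 128382) + 337808 = 127786 + 337808 = 465594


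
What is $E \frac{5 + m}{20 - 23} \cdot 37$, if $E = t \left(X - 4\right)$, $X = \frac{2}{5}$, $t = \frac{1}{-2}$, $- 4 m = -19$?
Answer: $- \frac{4329}{20} \approx -216.45$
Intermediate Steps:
$m = \frac{19}{4}$ ($m = \left(- \frac{1}{4}\right) \left(-19\right) = \frac{19}{4} \approx 4.75$)
$t = - \frac{1}{2} \approx -0.5$
$X = \frac{2}{5}$ ($X = 2 \cdot \frac{1}{5} = \frac{2}{5} \approx 0.4$)
$E = \frac{9}{5}$ ($E = - \frac{\frac{2}{5} - 4}{2} = \left(- \frac{1}{2}\right) \left(- \frac{18}{5}\right) = \frac{9}{5} \approx 1.8$)
$E \frac{5 + m}{20 - 23} \cdot 37 = \frac{9 \frac{5 + \frac{19}{4}}{20 - 23}}{5} \cdot 37 = \frac{9 \frac{39}{4 \left(-3\right)}}{5} \cdot 37 = \frac{9 \cdot \frac{39}{4} \left(- \frac{1}{3}\right)}{5} \cdot 37 = \frac{9}{5} \left(- \frac{13}{4}\right) 37 = \left(- \frac{117}{20}\right) 37 = - \frac{4329}{20}$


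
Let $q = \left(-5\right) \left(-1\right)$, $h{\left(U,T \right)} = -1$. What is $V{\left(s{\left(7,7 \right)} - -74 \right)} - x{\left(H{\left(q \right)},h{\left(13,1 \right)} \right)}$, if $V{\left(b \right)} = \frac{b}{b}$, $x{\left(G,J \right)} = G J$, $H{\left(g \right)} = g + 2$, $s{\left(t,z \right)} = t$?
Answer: $8$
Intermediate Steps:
$q = 5$
$H{\left(g \right)} = 2 + g$
$V{\left(b \right)} = 1$
$V{\left(s{\left(7,7 \right)} - -74 \right)} - x{\left(H{\left(q \right)},h{\left(13,1 \right)} \right)} = 1 - \left(2 + 5\right) \left(-1\right) = 1 - 7 \left(-1\right) = 1 - -7 = 1 + 7 = 8$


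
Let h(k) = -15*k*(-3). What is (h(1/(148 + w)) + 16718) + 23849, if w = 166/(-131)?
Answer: 779784769/19222 ≈ 40567.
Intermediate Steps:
w = -166/131 (w = 166*(-1/131) = -166/131 ≈ -1.2672)
h(k) = 45*k (h(k) = -15*k*(-3) = 45*k)
(h(1/(148 + w)) + 16718) + 23849 = (45/(148 - 166/131) + 16718) + 23849 = (45/(19222/131) + 16718) + 23849 = (45*(131/19222) + 16718) + 23849 = (5895/19222 + 16718) + 23849 = 321359291/19222 + 23849 = 779784769/19222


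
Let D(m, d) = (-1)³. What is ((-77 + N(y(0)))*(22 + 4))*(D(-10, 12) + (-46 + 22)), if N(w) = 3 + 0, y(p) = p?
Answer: 48100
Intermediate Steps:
D(m, d) = -1
N(w) = 3
((-77 + N(y(0)))*(22 + 4))*(D(-10, 12) + (-46 + 22)) = ((-77 + 3)*(22 + 4))*(-1 + (-46 + 22)) = (-74*26)*(-1 - 24) = -1924*(-25) = 48100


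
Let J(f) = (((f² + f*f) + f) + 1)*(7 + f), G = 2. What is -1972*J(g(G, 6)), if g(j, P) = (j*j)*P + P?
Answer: -133597084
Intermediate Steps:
g(j, P) = P + P*j² (g(j, P) = j²*P + P = P*j² + P = P + P*j²)
J(f) = (7 + f)*(1 + f + 2*f²) (J(f) = (((f² + f²) + f) + 1)*(7 + f) = ((2*f² + f) + 1)*(7 + f) = ((f + 2*f²) + 1)*(7 + f) = (1 + f + 2*f²)*(7 + f) = (7 + f)*(1 + f + 2*f²))
-1972*J(g(G, 6)) = -1972*(7 + 2*(6*(1 + 2²))³ + 8*(6*(1 + 2²)) + 15*(6*(1 + 2²))²) = -1972*(7 + 2*(6*(1 + 4))³ + 8*(6*(1 + 4)) + 15*(6*(1 + 4))²) = -1972*(7 + 2*(6*5)³ + 8*(6*5) + 15*(6*5)²) = -1972*(7 + 2*30³ + 8*30 + 15*30²) = -1972*(7 + 2*27000 + 240 + 15*900) = -1972*(7 + 54000 + 240 + 13500) = -1972*67747 = -133597084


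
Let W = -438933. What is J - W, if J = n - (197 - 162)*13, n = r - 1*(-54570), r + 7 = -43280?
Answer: 449761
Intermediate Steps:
r = -43287 (r = -7 - 43280 = -43287)
n = 11283 (n = -43287 - 1*(-54570) = -43287 + 54570 = 11283)
J = 10828 (J = 11283 - (197 - 162)*13 = 11283 - 35*13 = 11283 - 1*455 = 11283 - 455 = 10828)
J - W = 10828 - 1*(-438933) = 10828 + 438933 = 449761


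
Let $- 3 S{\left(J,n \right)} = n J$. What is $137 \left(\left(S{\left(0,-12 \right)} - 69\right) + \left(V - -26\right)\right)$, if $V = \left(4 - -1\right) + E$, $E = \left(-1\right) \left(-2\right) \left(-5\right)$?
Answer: $-6576$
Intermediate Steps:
$E = -10$ ($E = 2 \left(-5\right) = -10$)
$V = -5$ ($V = \left(4 - -1\right) - 10 = \left(4 + 1\right) - 10 = 5 - 10 = -5$)
$S{\left(J,n \right)} = - \frac{J n}{3}$ ($S{\left(J,n \right)} = - \frac{n J}{3} = - \frac{J n}{3}$)
$137 \left(\left(S{\left(0,-12 \right)} - 69\right) + \left(V - -26\right)\right) = 137 \left(\left(\left(- \frac{1}{3}\right) 0 \left(-12\right) - 69\right) - -21\right) = 137 \left(\left(0 - 69\right) + \left(-5 + 26\right)\right) = 137 \left(-69 + 21\right) = 137 \left(-48\right) = -6576$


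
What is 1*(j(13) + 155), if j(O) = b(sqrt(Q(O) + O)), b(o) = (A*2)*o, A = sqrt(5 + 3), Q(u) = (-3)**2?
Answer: 155 + 8*sqrt(11) ≈ 181.53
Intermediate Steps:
Q(u) = 9
A = 2*sqrt(2) (A = sqrt(8) = 2*sqrt(2) ≈ 2.8284)
b(o) = 4*o*sqrt(2) (b(o) = ((2*sqrt(2))*2)*o = (4*sqrt(2))*o = 4*o*sqrt(2))
j(O) = 4*sqrt(2)*sqrt(9 + O) (j(O) = 4*sqrt(9 + O)*sqrt(2) = 4*sqrt(2)*sqrt(9 + O))
1*(j(13) + 155) = 1*(4*sqrt(18 + 2*13) + 155) = 1*(4*sqrt(18 + 26) + 155) = 1*(4*sqrt(44) + 155) = 1*(4*(2*sqrt(11)) + 155) = 1*(8*sqrt(11) + 155) = 1*(155 + 8*sqrt(11)) = 155 + 8*sqrt(11)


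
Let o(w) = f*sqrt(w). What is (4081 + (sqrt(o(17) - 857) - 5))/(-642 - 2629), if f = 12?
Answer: -4076/3271 - I*sqrt(857 - 12*sqrt(17))/3271 ≈ -1.2461 - 0.0086875*I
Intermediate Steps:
o(w) = 12*sqrt(w)
(4081 + (sqrt(o(17) - 857) - 5))/(-642 - 2629) = (4081 + (sqrt(12*sqrt(17) - 857) - 5))/(-642 - 2629) = (4081 + (sqrt(-857 + 12*sqrt(17)) - 5))/(-3271) = (4081 + (-5 + sqrt(-857 + 12*sqrt(17))))*(-1/3271) = (4076 + sqrt(-857 + 12*sqrt(17)))*(-1/3271) = -4076/3271 - sqrt(-857 + 12*sqrt(17))/3271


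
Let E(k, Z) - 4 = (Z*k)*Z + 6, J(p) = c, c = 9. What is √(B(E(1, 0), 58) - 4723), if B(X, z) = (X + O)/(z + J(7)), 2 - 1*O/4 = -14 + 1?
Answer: I*√21196857/67 ≈ 68.716*I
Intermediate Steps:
O = 60 (O = 8 - 4*(-14 + 1) = 8 - 4*(-13) = 8 + 52 = 60)
J(p) = 9
E(k, Z) = 10 + k*Z² (E(k, Z) = 4 + ((Z*k)*Z + 6) = 4 + (k*Z² + 6) = 4 + (6 + k*Z²) = 10 + k*Z²)
B(X, z) = (60 + X)/(9 + z) (B(X, z) = (X + 60)/(z + 9) = (60 + X)/(9 + z))
√(B(E(1, 0), 58) - 4723) = √((60 + (10 + 1*0²))/(9 + 58) - 4723) = √((60 + (10 + 1*0))/67 - 4723) = √((60 + (10 + 0))/67 - 4723) = √((60 + 10)/67 - 4723) = √((1/67)*70 - 4723) = √(70/67 - 4723) = √(-316371/67) = I*√21196857/67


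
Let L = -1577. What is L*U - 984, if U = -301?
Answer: 473693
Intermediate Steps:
L*U - 984 = -1577*(-301) - 984 = 474677 - 984 = 473693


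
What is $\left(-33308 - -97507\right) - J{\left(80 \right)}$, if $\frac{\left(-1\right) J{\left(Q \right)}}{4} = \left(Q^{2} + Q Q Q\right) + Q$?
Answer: $2138119$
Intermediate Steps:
$J{\left(Q \right)} = - 4 Q - 4 Q^{2} - 4 Q^{3}$ ($J{\left(Q \right)} = - 4 \left(\left(Q^{2} + Q Q Q\right) + Q\right) = - 4 \left(\left(Q^{2} + Q^{2} Q\right) + Q\right) = - 4 \left(\left(Q^{2} + Q^{3}\right) + Q\right) = - 4 \left(Q + Q^{2} + Q^{3}\right) = - 4 Q - 4 Q^{2} - 4 Q^{3}$)
$\left(-33308 - -97507\right) - J{\left(80 \right)} = \left(-33308 - -97507\right) - \left(-4\right) 80 \left(1 + 80 + 80^{2}\right) = \left(-33308 + 97507\right) - \left(-4\right) 80 \left(1 + 80 + 6400\right) = 64199 - \left(-4\right) 80 \cdot 6481 = 64199 - -2073920 = 64199 + 2073920 = 2138119$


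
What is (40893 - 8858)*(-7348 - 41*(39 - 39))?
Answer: -235393180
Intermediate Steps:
(40893 - 8858)*(-7348 - 41*(39 - 39)) = 32035*(-7348 - 41*0) = 32035*(-7348 + 0) = 32035*(-7348) = -235393180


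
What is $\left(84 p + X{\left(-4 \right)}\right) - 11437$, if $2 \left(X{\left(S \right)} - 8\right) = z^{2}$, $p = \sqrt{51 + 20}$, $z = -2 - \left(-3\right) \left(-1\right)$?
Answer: $- \frac{22833}{2} + 84 \sqrt{71} \approx -10709.0$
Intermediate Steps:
$z = -5$ ($z = -2 - 3 = -5$)
$p = \sqrt{71} \approx 8.4261$
$X{\left(S \right)} = \frac{41}{2}$ ($X{\left(S \right)} = 8 + \frac{\left(-5\right)^{2}}{2} = 8 + \frac{1}{2} \cdot 25 = 8 + \frac{25}{2} = \frac{41}{2}$)
$\left(84 p + X{\left(-4 \right)}\right) - 11437 = \left(84 \sqrt{71} + \frac{41}{2}\right) - 11437 = \left(\frac{41}{2} + 84 \sqrt{71}\right) - 11437 = - \frac{22833}{2} + 84 \sqrt{71}$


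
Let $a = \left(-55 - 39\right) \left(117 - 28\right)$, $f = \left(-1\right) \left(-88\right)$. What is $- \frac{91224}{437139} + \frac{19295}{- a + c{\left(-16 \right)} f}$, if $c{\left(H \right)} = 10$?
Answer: $\frac{843459989}{449087466} \approx 1.8782$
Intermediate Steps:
$f = 88$
$a = -8366$ ($a = \left(-94\right) 89 = -8366$)
$- \frac{91224}{437139} + \frac{19295}{- a + c{\left(-16 \right)} f} = - \frac{91224}{437139} + \frac{19295}{\left(-1\right) \left(-8366\right) + 10 \cdot 88} = \left(-91224\right) \frac{1}{437139} + \frac{19295}{8366 + 880} = - \frac{10136}{48571} + \frac{19295}{9246} = \frac{843459989}{449087466}$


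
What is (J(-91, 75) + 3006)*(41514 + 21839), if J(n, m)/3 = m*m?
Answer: 1259520993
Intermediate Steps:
J(n, m) = 3*m² (J(n, m) = 3*(m*m) = 3*m²)
(J(-91, 75) + 3006)*(41514 + 21839) = (3*75² + 3006)*(41514 + 21839) = (3*5625 + 3006)*63353 = (16875 + 3006)*63353 = 19881*63353 = 1259520993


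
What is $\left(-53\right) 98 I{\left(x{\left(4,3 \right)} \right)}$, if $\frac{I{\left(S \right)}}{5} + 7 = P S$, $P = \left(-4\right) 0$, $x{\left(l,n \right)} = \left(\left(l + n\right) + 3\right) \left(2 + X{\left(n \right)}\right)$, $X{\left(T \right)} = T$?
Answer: $181790$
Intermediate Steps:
$x{\left(l,n \right)} = \left(2 + n\right) \left(3 + l + n\right)$ ($x{\left(l,n \right)} = \left(\left(l + n\right) + 3\right) \left(2 + n\right) = \left(3 + l + n\right) \left(2 + n\right) = \left(2 + n\right) \left(3 + l + n\right)$)
$P = 0$
$I{\left(S \right)} = -35$ ($I{\left(S \right)} = -35 + 5 \cdot 0 S = -35 + 5 \cdot 0 = -35 + 0 = -35$)
$\left(-53\right) 98 I{\left(x{\left(4,3 \right)} \right)} = \left(-53\right) 98 \left(-35\right) = \left(-5194\right) \left(-35\right) = 181790$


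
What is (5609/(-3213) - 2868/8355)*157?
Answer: -2934752801/8948205 ≈ -327.97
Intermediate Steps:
(5609/(-3213) - 2868/8355)*157 = (5609*(-1/3213) - 2868*1/8355)*157 = (-5609/3213 - 956/2785)*157 = -18692693/8948205*157 = -2934752801/8948205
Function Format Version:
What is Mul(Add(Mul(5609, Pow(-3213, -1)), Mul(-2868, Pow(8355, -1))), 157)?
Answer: Rational(-2934752801, 8948205) ≈ -327.97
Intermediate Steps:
Mul(Add(Mul(5609, Pow(-3213, -1)), Mul(-2868, Pow(8355, -1))), 157) = Mul(Add(Mul(5609, Rational(-1, 3213)), Mul(-2868, Rational(1, 8355))), 157) = Mul(Add(Rational(-5609, 3213), Rational(-956, 2785)), 157) = Mul(Rational(-18692693, 8948205), 157) = Rational(-2934752801, 8948205)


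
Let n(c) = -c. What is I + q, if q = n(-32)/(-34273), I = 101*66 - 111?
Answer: 224659483/34273 ≈ 6555.0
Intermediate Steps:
I = 6555 (I = 6666 - 111 = 6555)
q = -32/34273 (q = -1*(-32)/(-34273) = 32*(-1/34273) = -32/34273 ≈ -0.00093368)
I + q = 6555 - 32/34273 = 224659483/34273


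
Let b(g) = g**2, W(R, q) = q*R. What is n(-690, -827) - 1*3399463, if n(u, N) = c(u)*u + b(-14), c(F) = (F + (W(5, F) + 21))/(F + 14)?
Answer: -1150373301/338 ≈ -3.4035e+6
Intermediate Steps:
W(R, q) = R*q
c(F) = (21 + 6*F)/(14 + F) (c(F) = (F + (5*F + 21))/(F + 14) = (F + (21 + 5*F))/(14 + F) = (21 + 6*F)/(14 + F))
n(u, N) = 196 + 3*u*(7 + 2*u)/(14 + u) (n(u, N) = (3*(7 + 2*u)/(14 + u))*u + (-14)**2 = 3*u*(7 + 2*u)/(14 + u) + 196 = 196 + 3*u*(7 + 2*u)/(14 + u))
n(-690, -827) - 1*3399463 = (2744 + 6*(-690)**2 + 217*(-690))/(14 - 690) - 1*3399463 = (2744 + 6*476100 - 149730)/(-676) - 3399463 = -(2744 + 2856600 - 149730)/676 - 3399463 = -1/676*2709614 - 3399463 = -1354807/338 - 3399463 = -1150373301/338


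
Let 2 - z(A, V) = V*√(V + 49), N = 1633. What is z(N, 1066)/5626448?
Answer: 1/2813224 - 533*√1115/2813224 ≈ -0.0063261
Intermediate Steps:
z(A, V) = 2 - V*√(49 + V) (z(A, V) = 2 - V*√(V + 49) = 2 - V*√(49 + V))
z(N, 1066)/5626448 = (2 - 1*1066*√(49 + 1066))/5626448 = (2 - 1*1066*√1115)*(1/5626448) = (2 - 1066*√1115)*(1/5626448) = 1/2813224 - 533*√1115/2813224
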